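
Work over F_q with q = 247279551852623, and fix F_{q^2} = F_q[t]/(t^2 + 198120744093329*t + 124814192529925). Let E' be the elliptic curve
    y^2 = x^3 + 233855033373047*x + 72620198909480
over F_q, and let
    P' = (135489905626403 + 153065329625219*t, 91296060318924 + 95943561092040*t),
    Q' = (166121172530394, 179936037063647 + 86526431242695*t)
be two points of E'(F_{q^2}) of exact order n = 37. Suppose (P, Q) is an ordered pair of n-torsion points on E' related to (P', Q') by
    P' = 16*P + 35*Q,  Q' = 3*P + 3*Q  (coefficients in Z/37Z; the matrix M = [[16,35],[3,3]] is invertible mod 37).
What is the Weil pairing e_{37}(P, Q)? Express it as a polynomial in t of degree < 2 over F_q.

62201255568177 + 55918245464468*t

e_{37}(aP+bQ,cP+dQ) = e_{37}(P,Q)^(ad-bc); with (a,b,c,d)=(16,35,3,3) this gives the det-37 law.
Hence e(P,Q) = e(P',Q')^{24} where 24 = 17^{-1} mod 37.
n = 37 = (100101)_2 (6 bits, wt 3); accumulate f_{37,P'}(Q'+S)/f_{37,P'}(S) along the 5-step ladder.
So e_{37}(P',Q') = 25375753307275 + 36026891343079*t.
Raise to 24: e(P,Q) = 62201255568177 + 55918245464468*t in mu_{37}.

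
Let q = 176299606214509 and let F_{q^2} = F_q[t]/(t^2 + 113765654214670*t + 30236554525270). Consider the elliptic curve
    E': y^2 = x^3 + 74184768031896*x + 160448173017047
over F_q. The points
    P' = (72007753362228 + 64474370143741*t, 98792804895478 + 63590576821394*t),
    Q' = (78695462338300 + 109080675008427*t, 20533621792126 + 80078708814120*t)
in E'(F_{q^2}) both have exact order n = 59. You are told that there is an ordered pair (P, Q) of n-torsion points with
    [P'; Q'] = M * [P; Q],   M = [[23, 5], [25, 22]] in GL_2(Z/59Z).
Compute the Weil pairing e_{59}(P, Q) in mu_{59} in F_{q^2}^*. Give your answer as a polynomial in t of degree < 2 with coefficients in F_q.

148626492318392 + 90891407010503*t

The 59-Weil pairing on E[59] over F_{176299606214509} is alternating-bilinear: e_{59}(P',Q') = e_{59}(P,Q)^det(M).
det(M) mod 59 = 27; its inverse in (Z/59)^* is 35 (check: 27*35 mod 59 = 1).
Double-and-add over 111011: 6-1 doublings, 5-1 additions; each step l_{T,T}/v_{2T} or l_{T,P'}/v at Q'+S for random S.
f_P(D_Q)/f_Q(D_P) = 161495013751646 + 140490802509522*t.
Finally e_{59}(P,Q) = 148626492318392 + 90891407010503*t.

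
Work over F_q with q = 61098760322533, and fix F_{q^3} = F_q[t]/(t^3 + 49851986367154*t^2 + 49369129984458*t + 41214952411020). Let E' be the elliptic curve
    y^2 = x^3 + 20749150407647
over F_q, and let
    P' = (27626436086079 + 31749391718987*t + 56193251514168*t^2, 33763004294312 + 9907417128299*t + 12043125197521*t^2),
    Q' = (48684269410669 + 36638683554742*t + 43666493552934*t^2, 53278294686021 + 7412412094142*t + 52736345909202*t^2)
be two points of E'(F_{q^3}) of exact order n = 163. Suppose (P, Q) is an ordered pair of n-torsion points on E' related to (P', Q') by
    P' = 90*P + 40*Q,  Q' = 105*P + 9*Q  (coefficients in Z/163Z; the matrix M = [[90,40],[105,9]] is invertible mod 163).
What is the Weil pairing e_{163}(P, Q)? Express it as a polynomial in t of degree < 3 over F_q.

e_{163} is bilinear + alternating on E[163], so e_{163}(90*P + 40*Q, 105*P + 9*Q) = e_{163}(P,Q)^(90*9-40*105).
Hence e(P,Q) = e(P',Q')^{84} where 84 = 33^{-1} mod 163.
8-bit Miller (10100011) on E'/F_{61098760322533} with a'=0, b'=20749150407647: accumulate tangent/chord ratios at Q'+S and P'+S'.
So e_{163}(P',Q') = 12483951007601 + 27456942456204*t + 31685631904976*t^2.
Hence e(P,Q) = 11063468834681 + 26328062421140*t + 39445334038414*t^2 in F_{61098760322533^3}^*.

11063468834681 + 26328062421140*t + 39445334038414*t^2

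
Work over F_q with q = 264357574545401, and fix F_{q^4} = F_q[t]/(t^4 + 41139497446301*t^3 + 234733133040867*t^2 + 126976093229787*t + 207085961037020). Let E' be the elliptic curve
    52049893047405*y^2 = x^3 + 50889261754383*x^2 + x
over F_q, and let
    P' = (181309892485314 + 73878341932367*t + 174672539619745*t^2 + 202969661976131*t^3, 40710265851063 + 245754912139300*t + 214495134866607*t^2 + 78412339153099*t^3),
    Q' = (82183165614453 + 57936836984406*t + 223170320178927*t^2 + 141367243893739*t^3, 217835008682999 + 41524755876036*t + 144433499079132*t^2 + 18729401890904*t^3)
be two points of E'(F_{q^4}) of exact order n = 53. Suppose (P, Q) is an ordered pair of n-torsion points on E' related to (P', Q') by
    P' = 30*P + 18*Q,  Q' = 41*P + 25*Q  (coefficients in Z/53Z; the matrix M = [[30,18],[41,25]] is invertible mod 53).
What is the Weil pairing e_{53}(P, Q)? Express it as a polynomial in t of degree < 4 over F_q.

3601019612076 + 142174539831180*t + 69835836984021*t^2 + 104940325333079*t^3

e_{53} is bilinear + alternating on E[53], so e_{53}(30*P + 18*Q, 41*P + 25*Q) = e_{53}(P,Q)^(30*25-18*41).
Inverting 12 mod 53: 31. Thus e_{53}(P,Q) = e(P',Q')^{31}.
Undo Montgomery via alpha=253351875915440, beta=6854199298324: (a',b')=(254718307240496,0) over F_{264357574545401}.
n = 53 = (110101)_2 (6 bits, wt 4); accumulate f_{53,P'}(Q'+S)/f_{53,P'}(S) along the 5-step ladder.
The quotient is 52435726954678 + 50294164223475*t + 9178760674486*t^2 + 257042087892146*t^3.
Raise to 31: e(P,Q) = 3601019612076 + 142174539831180*t + 69835836984021*t^2 + 104940325333079*t^3 in mu_{53}.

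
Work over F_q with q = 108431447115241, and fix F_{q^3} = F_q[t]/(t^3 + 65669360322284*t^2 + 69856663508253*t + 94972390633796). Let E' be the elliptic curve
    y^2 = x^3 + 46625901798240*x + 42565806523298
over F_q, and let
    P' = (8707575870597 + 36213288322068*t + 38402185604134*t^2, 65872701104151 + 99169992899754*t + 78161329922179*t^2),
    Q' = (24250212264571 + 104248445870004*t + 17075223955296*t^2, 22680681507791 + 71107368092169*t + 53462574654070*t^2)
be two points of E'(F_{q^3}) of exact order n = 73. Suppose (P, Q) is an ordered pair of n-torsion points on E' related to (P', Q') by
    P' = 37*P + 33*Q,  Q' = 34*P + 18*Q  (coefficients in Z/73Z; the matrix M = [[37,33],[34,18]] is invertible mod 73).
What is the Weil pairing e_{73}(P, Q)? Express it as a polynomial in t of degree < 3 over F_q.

48245873916732 + 14495807876874*t + 6938939457699*t^2

e_{73}(aP+bQ,cP+dQ) = e_{73}(P,Q)^(ad-bc); with (a,b,c,d)=(37,33,34,18) this gives the det-73 law.
Hence e(P,Q) = e(P',Q')^{4} where 4 = 55^{-1} mod 73.
n = 73 = (1001001)_2 (7 bits, wt 3); accumulate f_{73,P'}(Q'+S)/f_{73,P'}(S) along the 6-step ladder.
f_P(D_Q)/f_Q(D_P) = 23215658317980 + 78123311795656*t + 36931444258687*t^2.
Finally e_{73}(P,Q) = 48245873916732 + 14495807876874*t + 6938939457699*t^2.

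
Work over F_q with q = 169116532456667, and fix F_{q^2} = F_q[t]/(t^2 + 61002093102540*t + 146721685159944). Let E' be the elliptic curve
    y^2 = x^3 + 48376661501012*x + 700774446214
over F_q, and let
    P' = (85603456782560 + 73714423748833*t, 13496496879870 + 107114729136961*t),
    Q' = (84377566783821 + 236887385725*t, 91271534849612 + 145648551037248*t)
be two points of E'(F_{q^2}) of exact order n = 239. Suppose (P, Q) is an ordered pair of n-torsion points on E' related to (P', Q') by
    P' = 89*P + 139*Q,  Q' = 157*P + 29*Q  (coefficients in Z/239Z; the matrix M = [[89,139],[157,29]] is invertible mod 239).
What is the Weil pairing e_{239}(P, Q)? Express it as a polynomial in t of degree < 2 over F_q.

162210756706392 + 101983998188155*t

e_{239} is bilinear + alternating on E[239], so e_{239}(89*P + 139*Q, 157*P + 29*Q) = e_{239}(P,Q)^(89*29-139*157).
89*29 - 139*157 = -19242; reduced mod 239: det = 117, inverse 143.
Miller loop for e_{239} over F_{169116532456667^2}: bits of 239 = 11101111; 7 double steps + 6 add steps, l/v at each.
Miller gives e_{239}(P',Q') = 62234925463073 + 17878918918895*t in F_{169116532456667^2}.
e_{239}(P,Q) = (62234925463073 + 17878918918895*t)^{143} = 162210756706392 + 101983998188155*t.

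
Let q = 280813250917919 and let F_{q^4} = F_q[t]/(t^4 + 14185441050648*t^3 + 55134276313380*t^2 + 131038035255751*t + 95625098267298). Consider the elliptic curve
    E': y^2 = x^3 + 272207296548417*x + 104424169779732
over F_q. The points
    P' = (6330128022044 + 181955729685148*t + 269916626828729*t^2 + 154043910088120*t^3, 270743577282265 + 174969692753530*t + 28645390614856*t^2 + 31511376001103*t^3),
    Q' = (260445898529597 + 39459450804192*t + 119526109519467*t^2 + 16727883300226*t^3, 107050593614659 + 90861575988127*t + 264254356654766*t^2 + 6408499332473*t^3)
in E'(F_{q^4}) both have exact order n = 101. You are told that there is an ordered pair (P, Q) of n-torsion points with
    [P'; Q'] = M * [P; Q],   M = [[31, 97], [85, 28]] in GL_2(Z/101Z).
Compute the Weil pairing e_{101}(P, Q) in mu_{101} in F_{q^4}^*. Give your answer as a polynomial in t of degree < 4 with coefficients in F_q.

166721337427546 + 140001968931649*t + 269431287271403*t^2 + 278107614471931*t^3

e_{101} is bilinear + alternating on E[101], so e_{101}(31*P + 97*Q, 85*P + 28*Q) = e_{101}(P,Q)^(31*28-97*85).
det(M) mod 101 = 97; its inverse in (Z/101)^* is 25 (check: 97*25 mod 101 = 1).
7-bit Miller (1100101) on E'/F_{280813250917919} with a'=272207296548417, b'=104424169779732: accumulate tangent/chord ratios at Q'+S and P'+S'.
e_{101}(P',Q') = 276074027096821 + 115016868544624*t + 168868046464688*t^2 + 186478806183025*t^3.
e_{101}(P,Q) = (276074027096821 + 115016868544624*t + 168868046464688*t^2 + 186478806183025*t^3)^{25} = 166721337427546 + 140001968931649*t + 269431287271403*t^2 + 278107614471931*t^3.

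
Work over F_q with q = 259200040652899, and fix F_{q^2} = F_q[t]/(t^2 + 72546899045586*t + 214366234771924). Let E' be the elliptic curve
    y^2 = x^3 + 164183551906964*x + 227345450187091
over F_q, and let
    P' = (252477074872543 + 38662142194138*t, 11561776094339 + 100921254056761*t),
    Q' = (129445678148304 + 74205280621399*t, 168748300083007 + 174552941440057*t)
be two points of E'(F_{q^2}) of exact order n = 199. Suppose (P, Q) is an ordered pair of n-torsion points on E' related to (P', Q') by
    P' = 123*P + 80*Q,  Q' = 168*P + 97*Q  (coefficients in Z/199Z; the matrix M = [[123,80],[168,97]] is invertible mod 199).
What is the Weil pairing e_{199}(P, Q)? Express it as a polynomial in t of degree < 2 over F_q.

Under M = [[123,80],[168,97]] in GL_2(Z/199), e_{199}(P',Q') = e_{199}(P,Q)^(123*97-80*168 mod 199).
Hence e(P,Q) = e(P',Q')^{12} where 12 = 83^{-1} mod 199.
Build f_{199,P'} and f_{199,Q'} via the 8-bit ladder of 199=11000111_2; evaluate at shifted divisors; quotient in F_{259200040652899^2}.
Miller gives e_{199}(P',Q') = 10807152311063 + 27097214617249*t in F_{259200040652899^2}.
(10807152311063 + 27097214617249*t)^{12} mod (259200040652899,f) = 26019568000094 + 30953891276498*t.

26019568000094 + 30953891276498*t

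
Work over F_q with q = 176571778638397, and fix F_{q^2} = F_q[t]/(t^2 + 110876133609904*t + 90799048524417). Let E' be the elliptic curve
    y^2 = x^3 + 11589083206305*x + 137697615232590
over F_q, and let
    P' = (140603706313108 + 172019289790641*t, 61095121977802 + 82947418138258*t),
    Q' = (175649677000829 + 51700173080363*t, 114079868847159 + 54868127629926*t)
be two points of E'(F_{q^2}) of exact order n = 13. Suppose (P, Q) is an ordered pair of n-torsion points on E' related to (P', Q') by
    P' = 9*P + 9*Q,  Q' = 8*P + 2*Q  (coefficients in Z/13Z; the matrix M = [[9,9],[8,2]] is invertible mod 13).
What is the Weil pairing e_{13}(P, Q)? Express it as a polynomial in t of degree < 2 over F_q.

135171347355956 + 92482538916589*t

e_{13} is bilinear + alternating on E[13], so e_{13}(9*P + 9*Q, 8*P + 2*Q) = e_{13}(P,Q)^(9*2-9*8).
det M = 9*2 - 9*8 = -54 = 11 (mod 13); 11^{-1} = 6 (mod 13).
Build f_{13,P'} and f_{13,Q'} via the 4-bit ladder of 13=1101_2; evaluate at shifted divisors; quotient in F_{176571778638397^2}.
So e_{13}(P',Q') = 52614601981863 + 112819522515231*t.
(52614601981863 + 112819522515231*t)^{6} mod (176571778638397,f) = 135171347355956 + 92482538916589*t.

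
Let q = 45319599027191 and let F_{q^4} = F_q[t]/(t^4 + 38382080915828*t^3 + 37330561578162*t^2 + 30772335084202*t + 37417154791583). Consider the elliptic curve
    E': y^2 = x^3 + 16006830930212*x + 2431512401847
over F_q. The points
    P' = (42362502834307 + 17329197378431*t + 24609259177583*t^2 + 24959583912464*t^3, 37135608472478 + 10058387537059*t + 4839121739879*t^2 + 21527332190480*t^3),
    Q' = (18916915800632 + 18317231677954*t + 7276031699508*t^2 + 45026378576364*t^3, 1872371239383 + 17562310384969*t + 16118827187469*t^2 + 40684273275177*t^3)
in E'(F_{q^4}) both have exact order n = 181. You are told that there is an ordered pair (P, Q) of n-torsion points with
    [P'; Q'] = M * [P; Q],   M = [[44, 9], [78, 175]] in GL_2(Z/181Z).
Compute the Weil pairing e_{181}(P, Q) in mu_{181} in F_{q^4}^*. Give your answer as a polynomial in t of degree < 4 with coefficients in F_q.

25658729690340 + 34039841940043*t + 44034857800940*t^2 + 6234121868200*t^3

The 181-Weil pairing on E[181] over F_{45319599027191} is alternating-bilinear: e_{181}(P',Q') = e_{181}(P,Q)^det(M).
Hence e(P,Q) = e(P',Q')^{89} where 89 = 120^{-1} mod 181.
Run Miller on y^2=x^3+16006830930212*x+2431512401847 over F_{45319599027191}: ladder 10110101 (8 bits); e = f_P(D_Q)/f_Q(D_P).
Miller gives e_{181}(P',Q') = 30179882487100 + 11647827312294*t + 27623066086058*t^2 + 32508262968997*t^3 in F_{45319599027191^4}.
Raise to 89: e(P,Q) = 25658729690340 + 34039841940043*t + 44034857800940*t^2 + 6234121868200*t^3 in mu_{181}.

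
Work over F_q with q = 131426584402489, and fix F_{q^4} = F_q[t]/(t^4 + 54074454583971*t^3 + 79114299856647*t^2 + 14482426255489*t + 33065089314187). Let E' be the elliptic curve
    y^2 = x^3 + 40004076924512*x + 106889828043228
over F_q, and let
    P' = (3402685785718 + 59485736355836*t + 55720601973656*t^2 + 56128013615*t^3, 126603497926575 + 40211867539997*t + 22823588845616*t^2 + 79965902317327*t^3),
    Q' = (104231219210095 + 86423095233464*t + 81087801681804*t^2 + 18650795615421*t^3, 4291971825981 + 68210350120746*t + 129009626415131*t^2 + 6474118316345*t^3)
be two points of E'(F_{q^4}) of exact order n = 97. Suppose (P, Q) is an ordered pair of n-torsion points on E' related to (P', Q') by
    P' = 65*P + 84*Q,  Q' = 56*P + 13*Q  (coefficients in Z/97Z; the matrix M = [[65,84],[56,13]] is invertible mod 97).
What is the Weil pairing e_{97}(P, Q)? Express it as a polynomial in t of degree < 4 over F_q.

e_{97} is bilinear + alternating on E[97], so e_{97}(65*P + 84*Q, 56*P + 13*Q) = e_{97}(P,Q)^(65*13-84*56).
So e_{97}(P,Q) = e_{97}(P',Q')^{37}, since 21*37 = 1 mod 97.
Build f_{97,P'} and f_{97,Q'} via the 7-bit ladder of 97=1100001_2; evaluate at shifted divisors; quotient in F_{131426584402489^4}.
e_{97}(P',Q') = 61982979135890 + 17262170610473*t + 53073401454337*t^2 + 120956717183075*t^3.
e_{97}(P,Q) = (61982979135890 + 17262170610473*t + 53073401454337*t^2 + 120956717183075*t^3)^{37} = 66867205332255 + 110051433677531*t + 32706691614648*t^2 + 17162530508475*t^3.

66867205332255 + 110051433677531*t + 32706691614648*t^2 + 17162530508475*t^3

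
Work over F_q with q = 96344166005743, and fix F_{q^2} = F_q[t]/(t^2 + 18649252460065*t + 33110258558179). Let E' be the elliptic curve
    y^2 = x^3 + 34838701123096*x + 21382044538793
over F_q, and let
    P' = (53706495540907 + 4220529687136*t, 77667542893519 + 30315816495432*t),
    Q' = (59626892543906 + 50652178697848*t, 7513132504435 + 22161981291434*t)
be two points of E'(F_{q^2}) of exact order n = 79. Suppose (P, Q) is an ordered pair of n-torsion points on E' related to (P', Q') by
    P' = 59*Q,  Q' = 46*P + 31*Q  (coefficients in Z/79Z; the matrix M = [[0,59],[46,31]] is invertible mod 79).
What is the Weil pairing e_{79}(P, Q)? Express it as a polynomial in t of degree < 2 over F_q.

44615672547958 + 20115700838625*t

e_{79} is bilinear + alternating on E[79], so e_{79}(59*Q, 46*P + 31*Q) = e_{79}(P,Q)^(0*31-59*46).
det M = 0*31 - 59*46 = -2714 = 51 (mod 79); 51^{-1} = 31 (mod 79).
Miller loop for e_{79} over F_{96344166005743^2}: bits of 79 = 1001111; 6 double steps + 4 add steps, l/v at each.
Miller gives e_{79}(P',Q') = 47993050821677 + 60362890665421*t in F_{96344166005743^2}.
Finally e_{79}(P,Q) = 44615672547958 + 20115700838625*t.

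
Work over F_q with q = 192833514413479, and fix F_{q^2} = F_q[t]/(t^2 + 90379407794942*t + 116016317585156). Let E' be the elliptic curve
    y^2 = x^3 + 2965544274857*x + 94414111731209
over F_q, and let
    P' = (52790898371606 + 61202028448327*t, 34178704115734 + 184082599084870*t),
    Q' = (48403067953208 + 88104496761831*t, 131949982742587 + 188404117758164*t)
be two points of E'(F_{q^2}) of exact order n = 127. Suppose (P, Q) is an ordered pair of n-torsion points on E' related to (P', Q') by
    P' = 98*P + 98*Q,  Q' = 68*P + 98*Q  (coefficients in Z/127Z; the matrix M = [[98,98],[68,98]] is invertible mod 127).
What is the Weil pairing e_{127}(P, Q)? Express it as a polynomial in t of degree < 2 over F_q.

128974853173389 + 10320817871735*t

e_{127} is bilinear + alternating on E[127], so e_{127}(98*P + 98*Q, 68*P + 98*Q) = e_{127}(P,Q)^(98*98-98*68).
Hence e(P,Q) = e(P',Q')^{107} where 107 = 19^{-1} mod 127.
Double-and-add over 1111111: 7-1 doublings, 7-1 additions; each step l_{T,T}/v_{2T} or l_{T,P'}/v at Q'+S for random S.
Result: e(P',Q') = 21260189605474 + 87141332532114*t.
Thus e_{127}(P,Q) = 128974853173389 + 10320817871735*t.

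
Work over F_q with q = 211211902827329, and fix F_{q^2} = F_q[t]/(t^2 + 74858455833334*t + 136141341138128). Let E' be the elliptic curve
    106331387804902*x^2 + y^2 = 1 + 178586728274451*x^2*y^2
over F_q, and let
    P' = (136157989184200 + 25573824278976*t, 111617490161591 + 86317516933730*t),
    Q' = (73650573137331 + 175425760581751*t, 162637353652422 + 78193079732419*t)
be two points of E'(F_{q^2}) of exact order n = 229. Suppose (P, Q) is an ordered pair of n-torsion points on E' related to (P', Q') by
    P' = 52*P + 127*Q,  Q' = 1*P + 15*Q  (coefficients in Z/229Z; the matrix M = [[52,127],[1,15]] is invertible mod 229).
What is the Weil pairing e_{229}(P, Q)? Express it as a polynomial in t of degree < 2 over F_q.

e_{229} is bilinear + alternating on E[229], so e_{229}(52*P + 127*Q, 1*P + 15*Q) = e_{229}(P,Q)^(52*15-127*1).
det M = 52*15 - 127*1 = 653 = 195 (mod 229); 195^{-1} = 101 (mod 229).
Edwards a_E,d_E -> Montgomery A=37374984136598,B=58087356716750 -> Weierstrass 28099956504779,0 via alpha=82688336484447,beta=34739140589445.
n = 229 = (11100101)_2 (8 bits, wt 5); accumulate f_{229,P'}(Q'+S)/f_{229,P'}(S) along the 7-step ladder.
Result: e(P',Q') = 17716818812165 + 68631237124547*t.
(17716818812165 + 68631237124547*t)^{101} mod (211211902827329,f) = 145055481896415 + 179388158581857*t.

145055481896415 + 179388158581857*t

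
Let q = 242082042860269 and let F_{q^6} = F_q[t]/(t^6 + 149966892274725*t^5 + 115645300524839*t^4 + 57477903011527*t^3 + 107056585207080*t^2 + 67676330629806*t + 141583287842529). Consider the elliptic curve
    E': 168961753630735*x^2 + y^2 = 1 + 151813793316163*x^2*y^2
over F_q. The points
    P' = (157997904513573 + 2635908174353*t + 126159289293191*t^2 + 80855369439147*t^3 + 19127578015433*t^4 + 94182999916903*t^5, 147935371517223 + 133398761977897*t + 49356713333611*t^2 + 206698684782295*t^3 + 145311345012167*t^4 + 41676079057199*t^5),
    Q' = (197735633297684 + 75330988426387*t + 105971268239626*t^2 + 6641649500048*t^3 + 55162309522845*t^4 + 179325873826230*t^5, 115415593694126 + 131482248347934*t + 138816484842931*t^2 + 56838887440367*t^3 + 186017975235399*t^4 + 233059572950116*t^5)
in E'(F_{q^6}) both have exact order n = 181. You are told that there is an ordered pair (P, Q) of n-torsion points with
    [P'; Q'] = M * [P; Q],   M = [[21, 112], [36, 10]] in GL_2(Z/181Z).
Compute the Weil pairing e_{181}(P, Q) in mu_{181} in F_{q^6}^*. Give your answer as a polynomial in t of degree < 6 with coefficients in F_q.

Under M = [[21,112],[36,10]] in GL_2(Z/181), e_{181}(P',Q') = e_{181}(P,Q)^(21*10-112*36 mod 181).
Hence e(P,Q) = e(P',Q')^{112} where 112 = 160^{-1} mod 181.
Map (x,y)_Ed via u=(1+y)/(1-y), v=(1+y)/((1-y)x) to Montgomery A=41664072718316,B=221397499325164; then to (a',b')=(57006497024530,31829171186797).
Miller loop for e_{181} over F_{242082042860269^6}: bits of 181 = 10110101; 7 double steps + 4 add steps, l/v at each.
So e_{181}(P',Q') = 142737483173312 + 204021456778903*t + 162655638088457*t^2 + 168351955030518*t^3 + 166592537021684*t^4 + 72265547322284*t^5.
e_{181}(P,Q) = (142737483173312 + 204021456778903*t + 162655638088457*t^2 + 168351955030518*t^3 + 166592537021684*t^4 + 72265547322284*t^5)^{112} = 100248643102046 + 209679343298331*t + 42940574170957*t^2 + 21740764231633*t^3 + 136026696216367*t^4 + 155640645884315*t^5.

100248643102046 + 209679343298331*t + 42940574170957*t^2 + 21740764231633*t^3 + 136026696216367*t^4 + 155640645884315*t^5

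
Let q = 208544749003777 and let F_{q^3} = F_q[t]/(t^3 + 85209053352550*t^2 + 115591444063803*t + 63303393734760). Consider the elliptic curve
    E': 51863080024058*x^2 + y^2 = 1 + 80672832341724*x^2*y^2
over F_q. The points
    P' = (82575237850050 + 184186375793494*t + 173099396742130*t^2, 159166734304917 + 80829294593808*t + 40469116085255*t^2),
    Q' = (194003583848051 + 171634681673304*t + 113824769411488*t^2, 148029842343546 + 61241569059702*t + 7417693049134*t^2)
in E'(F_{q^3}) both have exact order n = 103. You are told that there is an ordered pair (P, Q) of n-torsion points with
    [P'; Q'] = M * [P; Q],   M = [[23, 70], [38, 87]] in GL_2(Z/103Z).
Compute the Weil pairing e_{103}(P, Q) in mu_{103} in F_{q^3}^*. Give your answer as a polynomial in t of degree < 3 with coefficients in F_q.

The 103-Weil pairing on E[103] over F_{208544749003777} is alternating-bilinear: e_{103}(P',Q') = e_{103}(P,Q)^det(M).
det M = 23*87 - 70*38 = -659 = 62 (mod 103); 62^{-1} = 5 (mod 103).
Edwards->Montgomery: u=(1+y)/(1-y), v=u/x -> 153336876922278v^2=u^3+200275726331136u^2+u; then x_W=97069936422472u+161119151396815: y^2=x^3+57973235210487.
Double-and-add over 1100111: 7-1 doublings, 5-1 additions; each step l_{T,T}/v_{2T} or l_{T,P'}/v at Q'+S for random S.
e_{103}(P',Q') = 29660257084664 + 51434172129977*t + 149212898677387*t^2.
e_{103}(P,Q) = (29660257084664 + 51434172129977*t + 149212898677387*t^2)^{5} = 98873840892434 + 71688526250357*t + 55216093746432*t^2.

98873840892434 + 71688526250357*t + 55216093746432*t^2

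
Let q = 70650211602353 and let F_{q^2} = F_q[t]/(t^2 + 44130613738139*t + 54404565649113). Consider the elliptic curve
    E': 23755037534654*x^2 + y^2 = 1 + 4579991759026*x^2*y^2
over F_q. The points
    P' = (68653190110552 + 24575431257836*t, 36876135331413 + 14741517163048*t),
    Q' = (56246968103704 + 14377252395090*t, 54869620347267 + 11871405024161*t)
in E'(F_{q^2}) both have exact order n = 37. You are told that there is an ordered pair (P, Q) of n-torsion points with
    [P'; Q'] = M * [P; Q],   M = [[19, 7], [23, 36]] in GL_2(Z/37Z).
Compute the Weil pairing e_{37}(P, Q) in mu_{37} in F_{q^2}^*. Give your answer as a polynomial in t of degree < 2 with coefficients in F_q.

e_{37} is bilinear + alternating on E[37], so e_{37}(19*P + 7*Q, 23*P + 36*Q) = e_{37}(P,Q)^(19*36-7*23).
det(M) mod 37 = 5; its inverse in (Z/37)^* is 15 (check: 5*15 mod 37 = 1).
Edwards a_E,d_E -> Montgomery A=58273416844092,B=6713426301183 -> Weierstrass 45027555730160,0 via alpha=4722504882280,beta=4793761443907.
Miller loop for e_{37} over F_{70650211602353^2}: bits of 37 = 100101; 5 double steps + 2 add steps, l/v at each.
So e_{37}(P',Q') = 48041993274213 + 21415533211041*t.
Raise to 15: e(P,Q) = 36540109646737 + 8535807724785*t in mu_{37}.

36540109646737 + 8535807724785*t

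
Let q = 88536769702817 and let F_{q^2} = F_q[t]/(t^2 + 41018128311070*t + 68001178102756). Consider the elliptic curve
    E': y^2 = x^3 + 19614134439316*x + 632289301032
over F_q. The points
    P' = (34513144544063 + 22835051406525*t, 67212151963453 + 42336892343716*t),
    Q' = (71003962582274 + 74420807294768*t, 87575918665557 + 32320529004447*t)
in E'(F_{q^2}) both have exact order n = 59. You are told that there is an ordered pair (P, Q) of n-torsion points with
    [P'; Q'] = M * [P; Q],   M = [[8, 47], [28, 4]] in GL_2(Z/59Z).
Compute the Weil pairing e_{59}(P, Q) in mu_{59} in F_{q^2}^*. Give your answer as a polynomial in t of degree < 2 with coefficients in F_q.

25707920369482 + 62608161750623*t

The 59-Weil pairing on E[59] over F_{88536769702817} is alternating-bilinear: e_{59}(P',Q') = e_{59}(P,Q)^det(M).
Hence e(P,Q) = e(P',Q')^{38} where 38 = 14^{-1} mod 59.
6-bit Miller (111011) on E'/F_{88536769702817} with a'=19614134439316, b'=632289301032: accumulate tangent/chord ratios at Q'+S and P'+S'.
So e_{59}(P',Q') = 2459824383341 + 58521531227362*t.
(2459824383341 + 58521531227362*t)^{38} mod (88536769702817,f) = 25707920369482 + 62608161750623*t.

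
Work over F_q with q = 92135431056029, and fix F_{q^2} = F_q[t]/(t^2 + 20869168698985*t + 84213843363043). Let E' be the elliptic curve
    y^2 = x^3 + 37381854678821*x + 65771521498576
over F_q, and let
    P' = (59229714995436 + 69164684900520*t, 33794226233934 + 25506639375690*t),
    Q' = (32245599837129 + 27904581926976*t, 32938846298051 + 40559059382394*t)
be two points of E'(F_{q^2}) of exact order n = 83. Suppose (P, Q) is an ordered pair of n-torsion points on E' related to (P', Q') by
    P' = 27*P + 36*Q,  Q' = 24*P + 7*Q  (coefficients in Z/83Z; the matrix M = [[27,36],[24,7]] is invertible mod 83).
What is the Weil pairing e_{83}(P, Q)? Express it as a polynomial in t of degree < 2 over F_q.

Since e_{83}(P,P)=e_{83}(Q,Q)=1 and e_{83}(Q,P)=e_{83}(P,Q)^{-1}, expanding e_{83}(27*P + 36*Q,24*P + 7*Q) leaves e(P,Q)^det(M).
Inverting 72 mod 83: 15. Thus e_{83}(P,Q) = e(P',Q')^{15}.
7-bit Miller (1010011) on E'/F_{92135431056029} with a'=37381854678821, b'=65771521498576: accumulate tangent/chord ratios at Q'+S and P'+S'.
Result: e(P',Q') = 86999411132961 + 36477204935605*t.
Raise to 15: e(P,Q) = 71808390299297 + 50384008661127*t in mu_{83}.

71808390299297 + 50384008661127*t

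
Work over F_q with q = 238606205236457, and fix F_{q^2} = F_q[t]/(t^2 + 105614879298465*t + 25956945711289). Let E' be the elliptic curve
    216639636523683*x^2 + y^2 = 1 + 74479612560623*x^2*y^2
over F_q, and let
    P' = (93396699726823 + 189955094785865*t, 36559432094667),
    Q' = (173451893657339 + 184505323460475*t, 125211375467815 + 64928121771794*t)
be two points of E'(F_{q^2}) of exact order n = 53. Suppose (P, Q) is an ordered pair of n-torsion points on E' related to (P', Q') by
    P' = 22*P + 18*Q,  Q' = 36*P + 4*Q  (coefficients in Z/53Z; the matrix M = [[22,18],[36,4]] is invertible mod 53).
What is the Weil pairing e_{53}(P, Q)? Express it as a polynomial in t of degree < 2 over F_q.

123745212281989 + 33022419191585*t

Alternating bilinearity on E[53] (values in mu_{53} in F_{238606205236457^2}) gives e(P',Q') = e(P,Q)^det(M).
Hence e(P,Q) = e(P',Q')^{30} where 30 = 23^{-1} mod 53.
Map (x,y)_Ed via u=(1+y)/(1-y), v=(1+y)/((1-y)x) to Montgomery A=112433244426677,B=30873953610219; then to (a',b')=(7858160225004,11933359934202).
Miller loop for e_{53} over F_{238606205236457^2}: bits of 53 = 110101; 5 double steps + 3 add steps, l/v at each.
So e_{53}(P',Q') = 159855368773516 + 101348803342762*t.
Finally e_{53}(P,Q) = 123745212281989 + 33022419191585*t.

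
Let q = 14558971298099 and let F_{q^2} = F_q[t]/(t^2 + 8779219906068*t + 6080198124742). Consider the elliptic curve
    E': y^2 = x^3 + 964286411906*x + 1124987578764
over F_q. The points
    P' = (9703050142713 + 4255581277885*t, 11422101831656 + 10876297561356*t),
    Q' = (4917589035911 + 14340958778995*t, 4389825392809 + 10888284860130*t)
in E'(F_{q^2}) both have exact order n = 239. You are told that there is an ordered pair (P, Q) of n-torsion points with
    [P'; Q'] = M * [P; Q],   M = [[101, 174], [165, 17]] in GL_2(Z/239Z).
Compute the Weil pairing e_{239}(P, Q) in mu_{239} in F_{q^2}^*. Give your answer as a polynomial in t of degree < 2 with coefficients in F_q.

3396298947866 + 4998856473343*t

Alternating bilinearity on E[239] (values in mu_{239} in F_{14558971298099^2}) gives e(P',Q') = e(P,Q)^det(M).
Inverting 14 mod 239: 222. Thus e_{239}(P,Q) = e(P',Q')^{222}.
Build f_{239,P'} and f_{239,Q'} via the 8-bit ladder of 239=11101111_2; evaluate at shifted divisors; quotient in F_{14558971298099^2}.
f_P(D_Q)/f_Q(D_P) = 4247932667042 + 8511498769636*t.
Hence e(P,Q) = 3396298947866 + 4998856473343*t in F_{14558971298099^2}^*.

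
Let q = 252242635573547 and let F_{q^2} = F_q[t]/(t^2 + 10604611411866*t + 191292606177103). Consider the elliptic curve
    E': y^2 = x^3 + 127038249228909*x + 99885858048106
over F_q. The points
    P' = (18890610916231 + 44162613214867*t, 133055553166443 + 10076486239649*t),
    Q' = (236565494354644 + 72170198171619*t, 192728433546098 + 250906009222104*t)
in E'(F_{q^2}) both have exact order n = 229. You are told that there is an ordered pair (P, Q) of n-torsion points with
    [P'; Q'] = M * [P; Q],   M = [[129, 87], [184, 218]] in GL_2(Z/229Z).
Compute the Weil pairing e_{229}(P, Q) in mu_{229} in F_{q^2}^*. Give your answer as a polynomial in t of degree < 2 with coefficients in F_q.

43515481470192 + 141443681009429*t

Since e_{229}(P,P)=e_{229}(Q,Q)=1 and e_{229}(Q,P)=e_{229}(P,Q)^{-1}, expanding e_{229}(129*P + 87*Q,184*P + 218*Q) leaves e(P,Q)^det(M).
Hence e(P,Q) = e(P',Q')^{219} where 219 = 206^{-1} mod 229.
Miller loop for e_{229} over F_{252242635573547^2}: bits of 229 = 11100101; 7 double steps + 4 add steps, l/v at each.
e_{229}(P',Q') = 171221052802977 + 105035554953416*t.
Raise to 219: e(P,Q) = 43515481470192 + 141443681009429*t in mu_{229}.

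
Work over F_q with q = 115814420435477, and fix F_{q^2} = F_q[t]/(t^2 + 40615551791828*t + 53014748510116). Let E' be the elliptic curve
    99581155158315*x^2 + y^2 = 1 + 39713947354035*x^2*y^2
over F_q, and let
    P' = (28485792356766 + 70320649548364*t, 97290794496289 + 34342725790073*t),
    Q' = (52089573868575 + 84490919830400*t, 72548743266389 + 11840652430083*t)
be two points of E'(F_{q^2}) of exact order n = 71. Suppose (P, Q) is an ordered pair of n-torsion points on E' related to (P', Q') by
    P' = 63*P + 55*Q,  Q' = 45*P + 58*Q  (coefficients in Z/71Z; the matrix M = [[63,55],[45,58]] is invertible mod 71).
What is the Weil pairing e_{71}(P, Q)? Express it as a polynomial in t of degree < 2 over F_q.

Under M = [[63,55],[45,58]] in GL_2(Z/71), e_{71}(P',Q') = e_{71}(P,Q)^(63*58-55*45 mod 71).
So e_{71}(P,Q) = e_{71}(P',Q')^{38}, since 43*38 = 1 mod 71.
Map (x,y)_Ed via u=(1+y)/(1-y), v=(1+y)/((1-y)x) to Montgomery A=87253713089160,B=10039717027312; then to (a',b')=(36028991284144,8491651718761).
Build f_{71,P'} and f_{71,Q'} via the 7-bit ladder of 71=1000111_2; evaluate at shifted divisors; quotient in F_{115814420435477^2}.
The quotient is 14066335038759 + 72136134151304*t.
Hence e(P,Q) = 13376913939317 + 89463968473947*t in F_{115814420435477^2}^*.

13376913939317 + 89463968473947*t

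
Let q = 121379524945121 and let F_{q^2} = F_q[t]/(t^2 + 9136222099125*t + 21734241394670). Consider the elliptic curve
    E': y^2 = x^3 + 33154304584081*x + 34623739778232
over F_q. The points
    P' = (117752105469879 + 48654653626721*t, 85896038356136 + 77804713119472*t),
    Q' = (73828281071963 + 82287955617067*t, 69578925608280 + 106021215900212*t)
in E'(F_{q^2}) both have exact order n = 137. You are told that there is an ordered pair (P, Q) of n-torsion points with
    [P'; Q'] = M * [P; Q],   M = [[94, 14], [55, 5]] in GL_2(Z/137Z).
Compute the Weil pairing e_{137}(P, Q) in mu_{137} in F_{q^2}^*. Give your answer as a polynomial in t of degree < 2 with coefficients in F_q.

Since e_{137}(P,P)=e_{137}(Q,Q)=1 and e_{137}(Q,P)=e_{137}(P,Q)^{-1}, expanding e_{137}(94*P + 14*Q,55*P + 5*Q) leaves e(P,Q)^det(M).
Hence e(P,Q) = e(P',Q')^{79} where 79 = 111^{-1} mod 137.
Double-and-add over 10001001: 8-1 doublings, 3-1 additions; each step l_{T,T}/v_{2T} or l_{T,P'}/v at Q'+S for random S.
e_{137}(P',Q') = 23109374793276 + 23585376821070*t.
Hence e(P,Q) = 96801411003935 + 62948835881614*t in F_{121379524945121^2}^*.

96801411003935 + 62948835881614*t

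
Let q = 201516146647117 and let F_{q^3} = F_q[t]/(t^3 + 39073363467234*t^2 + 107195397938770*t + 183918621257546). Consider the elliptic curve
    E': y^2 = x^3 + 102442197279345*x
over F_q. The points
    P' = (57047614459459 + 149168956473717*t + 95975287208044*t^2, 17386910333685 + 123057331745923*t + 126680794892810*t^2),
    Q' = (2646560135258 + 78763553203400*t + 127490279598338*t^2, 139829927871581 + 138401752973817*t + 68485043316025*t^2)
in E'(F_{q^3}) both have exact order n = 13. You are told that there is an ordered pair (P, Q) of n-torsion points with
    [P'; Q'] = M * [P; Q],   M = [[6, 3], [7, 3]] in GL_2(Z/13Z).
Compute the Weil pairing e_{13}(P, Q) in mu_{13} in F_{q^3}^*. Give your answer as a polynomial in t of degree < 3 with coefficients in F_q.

197395952768679 + 51441958572440*t + 118634653514863*t^2

Alternating bilinearity on E[13] (values in mu_{13} in F_{201516146647117^3}) gives e(P',Q') = e(P,Q)^det(M).
6*3 - 3*7 = -3; reduced mod 13: det = 10, inverse 4.
Miller loop for e_{13} over F_{201516146647117^3}: bits of 13 = 1101; 3 double steps + 2 add steps, l/v at each.
So e_{13}(P',Q') = 168001631463353 + 131058604852147*t + 46466067474283*t^2.
e_{13}(P,Q) = (168001631463353 + 131058604852147*t + 46466067474283*t^2)^{4} = 197395952768679 + 51441958572440*t + 118634653514863*t^2.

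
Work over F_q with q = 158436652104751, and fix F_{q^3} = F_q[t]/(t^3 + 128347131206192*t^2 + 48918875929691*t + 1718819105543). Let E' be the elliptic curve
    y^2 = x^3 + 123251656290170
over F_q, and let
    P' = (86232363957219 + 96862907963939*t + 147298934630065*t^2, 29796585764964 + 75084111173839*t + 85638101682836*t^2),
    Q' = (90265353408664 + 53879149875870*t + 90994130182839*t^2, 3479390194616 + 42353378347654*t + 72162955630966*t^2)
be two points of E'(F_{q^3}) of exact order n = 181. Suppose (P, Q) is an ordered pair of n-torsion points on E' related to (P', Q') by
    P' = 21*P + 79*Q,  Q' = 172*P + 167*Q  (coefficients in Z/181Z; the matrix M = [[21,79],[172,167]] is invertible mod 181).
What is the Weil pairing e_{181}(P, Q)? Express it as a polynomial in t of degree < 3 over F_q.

e_{181} is bilinear + alternating on E[181], so e_{181}(21*P + 79*Q, 172*P + 167*Q) = e_{181}(P,Q)^(21*167-79*172).
det M = 21*167 - 79*172 = -10081 = 55 (mod 181); 55^{-1} = 79 (mod 181).
Double-and-add over 10110101: 8-1 doublings, 5-1 additions; each step l_{T,T}/v_{2T} or l_{T,P'}/v at Q'+S for random S.
The quotient is 138655935488004 + 61358707244957*t + 91673390653231*t^2.
e_{181}(P,Q) = (138655935488004 + 61358707244957*t + 91673390653231*t^2)^{79} = 106752826005082 + 64335641390501*t + 83690953071821*t^2.

106752826005082 + 64335641390501*t + 83690953071821*t^2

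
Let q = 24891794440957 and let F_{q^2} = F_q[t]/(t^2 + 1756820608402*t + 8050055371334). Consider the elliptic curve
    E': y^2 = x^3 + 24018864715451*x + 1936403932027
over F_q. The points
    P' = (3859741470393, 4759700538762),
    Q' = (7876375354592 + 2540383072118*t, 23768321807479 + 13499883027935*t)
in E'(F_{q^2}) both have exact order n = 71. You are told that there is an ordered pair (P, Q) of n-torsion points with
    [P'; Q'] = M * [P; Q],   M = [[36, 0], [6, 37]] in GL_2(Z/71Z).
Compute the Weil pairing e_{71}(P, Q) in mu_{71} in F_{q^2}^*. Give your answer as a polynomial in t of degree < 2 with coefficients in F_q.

Alternating bilinearity on E[71] (values in mu_{71} in F_{24891794440957^2}) gives e(P',Q') = e(P,Q)^det(M).
So e_{71}(P,Q) = e_{71}(P',Q')^{25}, since 54*25 = 1 mod 71.
7-bit Miller (1000111) on E'/F_{24891794440957} with a'=24018864715451, b'=1936403932027: accumulate tangent/chord ratios at Q'+S and P'+S'.
The quotient is 18850177393871 + 21355660746231*t.
Thus e_{71}(P,Q) = 6853350143892 + 3884674328075*t.

6853350143892 + 3884674328075*t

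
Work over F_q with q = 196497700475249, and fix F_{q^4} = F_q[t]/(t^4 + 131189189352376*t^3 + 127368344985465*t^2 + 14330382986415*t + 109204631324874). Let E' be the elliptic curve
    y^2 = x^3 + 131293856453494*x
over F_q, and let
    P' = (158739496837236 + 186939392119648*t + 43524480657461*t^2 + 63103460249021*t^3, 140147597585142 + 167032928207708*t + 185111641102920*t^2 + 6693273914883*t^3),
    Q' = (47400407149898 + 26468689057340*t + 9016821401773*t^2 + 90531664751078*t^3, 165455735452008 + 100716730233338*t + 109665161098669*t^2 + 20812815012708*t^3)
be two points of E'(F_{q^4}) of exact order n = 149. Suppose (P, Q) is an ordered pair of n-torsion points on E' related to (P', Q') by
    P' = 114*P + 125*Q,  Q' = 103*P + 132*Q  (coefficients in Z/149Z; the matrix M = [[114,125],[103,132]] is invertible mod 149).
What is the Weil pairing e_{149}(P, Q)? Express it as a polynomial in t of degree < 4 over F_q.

Since e_{149}(P,P)=e_{149}(Q,Q)=1 and e_{149}(Q,P)=e_{149}(P,Q)^{-1}, expanding e_{149}(114*P + 125*Q,103*P + 132*Q) leaves e(P,Q)^det(M).
det(M) mod 149 = 87; its inverse in (Z/149)^* is 12 (check: 87*12 mod 149 = 1).
n = 149 = (10010101)_2 (8 bits, wt 4); accumulate f_{149,P'}(Q'+S)/f_{149,P'}(S) along the 7-step ladder.
f_P(D_Q)/f_Q(D_P) = 175905769429740 + 117213339155758*t + 181322663185351*t^2 + 15628039108612*t^3.
Finally e_{149}(P,Q) = 11172121459256 + 128894862481471*t + 141716334887774*t^2 + 68251124609943*t^3.

11172121459256 + 128894862481471*t + 141716334887774*t^2 + 68251124609943*t^3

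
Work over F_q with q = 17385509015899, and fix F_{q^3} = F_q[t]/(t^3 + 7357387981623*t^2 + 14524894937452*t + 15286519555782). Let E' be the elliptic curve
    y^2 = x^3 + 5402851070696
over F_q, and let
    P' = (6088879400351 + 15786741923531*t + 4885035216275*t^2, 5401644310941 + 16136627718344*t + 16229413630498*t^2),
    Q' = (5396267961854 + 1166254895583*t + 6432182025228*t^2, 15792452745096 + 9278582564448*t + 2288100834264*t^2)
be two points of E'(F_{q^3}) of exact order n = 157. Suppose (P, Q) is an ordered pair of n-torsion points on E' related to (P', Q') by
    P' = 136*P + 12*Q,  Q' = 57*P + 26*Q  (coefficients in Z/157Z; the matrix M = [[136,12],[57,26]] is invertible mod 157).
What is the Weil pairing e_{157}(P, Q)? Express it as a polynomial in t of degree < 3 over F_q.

Alternating bilinearity on E[157] (values in mu_{157} in F_{17385509015899^3}) gives e(P',Q') = e(P,Q)^det(M).
Hence e(P,Q) = e(P',Q')^{151} where 151 = 26^{-1} mod 157.
8-bit Miller (10011101) on E'/F_{17385509015899} with a'=0, b'=5402851070696: accumulate tangent/chord ratios at Q'+S and P'+S'.
The quotient is 10623325687801 + 11075103825372*t + 9772491160607*t^2.
Hence e(P,Q) = 16680874986140 + 522013188272*t + 7354869866944*t^2 in F_{17385509015899^3}^*.

16680874986140 + 522013188272*t + 7354869866944*t^2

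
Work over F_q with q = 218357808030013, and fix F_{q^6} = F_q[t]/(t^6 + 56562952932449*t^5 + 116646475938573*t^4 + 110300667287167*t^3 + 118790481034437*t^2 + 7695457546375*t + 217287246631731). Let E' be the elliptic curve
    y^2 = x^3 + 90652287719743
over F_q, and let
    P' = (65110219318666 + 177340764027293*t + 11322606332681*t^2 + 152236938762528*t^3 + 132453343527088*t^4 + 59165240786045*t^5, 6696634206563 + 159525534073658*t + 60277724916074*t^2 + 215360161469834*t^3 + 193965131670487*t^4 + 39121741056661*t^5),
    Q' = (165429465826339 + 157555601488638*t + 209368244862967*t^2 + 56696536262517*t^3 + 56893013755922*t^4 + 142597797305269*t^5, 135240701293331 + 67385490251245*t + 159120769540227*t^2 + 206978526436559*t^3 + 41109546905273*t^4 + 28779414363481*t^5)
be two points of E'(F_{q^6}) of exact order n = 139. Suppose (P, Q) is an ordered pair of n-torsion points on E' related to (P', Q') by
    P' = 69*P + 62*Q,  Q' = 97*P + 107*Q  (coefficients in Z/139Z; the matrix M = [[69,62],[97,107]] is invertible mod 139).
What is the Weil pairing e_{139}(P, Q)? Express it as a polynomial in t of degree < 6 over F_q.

Under M = [[69,62],[97,107]] in GL_2(Z/139), e_{139}(P',Q') = e_{139}(P,Q)^(69*107-62*97 mod 139).
So e_{139}(P,Q) = e_{139}(P',Q')^{86}, since 118*86 = 1 mod 139.
Double-and-add over 10001011: 8-1 doublings, 4-1 additions; each step l_{T,T}/v_{2T} or l_{T,P'}/v at Q'+S for random S.
The quotient is 99594305699745 + 129682653432690*t + 39531381813333*t^2 + 148935390807611*t^3 + 92300769016088*t^4 + 18188279917634*t^5.
Thus e_{139}(P,Q) = 189736518781332 + 65932421030147*t + 26949955390481*t^2 + 197658402344762*t^3 + 116817390686767*t^4 + 147096199287830*t^5.

189736518781332 + 65932421030147*t + 26949955390481*t^2 + 197658402344762*t^3 + 116817390686767*t^4 + 147096199287830*t^5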